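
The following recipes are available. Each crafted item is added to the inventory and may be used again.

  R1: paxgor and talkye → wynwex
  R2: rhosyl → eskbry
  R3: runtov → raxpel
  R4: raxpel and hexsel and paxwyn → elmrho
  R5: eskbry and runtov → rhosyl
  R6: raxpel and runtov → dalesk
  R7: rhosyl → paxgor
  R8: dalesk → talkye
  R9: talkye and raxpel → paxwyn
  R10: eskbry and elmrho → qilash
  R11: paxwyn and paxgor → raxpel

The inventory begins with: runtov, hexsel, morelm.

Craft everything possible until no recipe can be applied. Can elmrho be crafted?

Using R3, runtov makes raxpel.
raxpel and runtov → dalesk (R6).
dalesk → talkye (R8).
talkye and raxpel → paxwyn (R9).
Using R4, raxpel, hexsel, and paxwyn make elmrho.

Yes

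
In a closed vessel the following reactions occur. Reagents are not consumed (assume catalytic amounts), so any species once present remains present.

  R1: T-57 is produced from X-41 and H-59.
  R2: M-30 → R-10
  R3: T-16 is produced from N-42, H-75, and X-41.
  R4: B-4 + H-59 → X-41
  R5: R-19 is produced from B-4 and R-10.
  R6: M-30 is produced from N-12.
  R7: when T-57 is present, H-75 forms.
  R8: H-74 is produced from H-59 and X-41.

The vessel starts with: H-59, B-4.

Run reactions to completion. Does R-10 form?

No

R-10 would need M-30 (R2), but M-30 never forms.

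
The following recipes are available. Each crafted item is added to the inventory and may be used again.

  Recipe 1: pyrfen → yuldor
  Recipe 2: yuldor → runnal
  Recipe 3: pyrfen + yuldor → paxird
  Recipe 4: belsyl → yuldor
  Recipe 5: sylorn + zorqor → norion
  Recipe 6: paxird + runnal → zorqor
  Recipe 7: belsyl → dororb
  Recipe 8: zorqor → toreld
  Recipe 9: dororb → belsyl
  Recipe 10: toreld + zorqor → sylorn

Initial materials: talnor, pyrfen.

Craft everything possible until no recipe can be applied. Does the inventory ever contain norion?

Yes

Using Recipe 1, pyrfen makes yuldor.
Using Recipe 2, yuldor makes runnal.
pyrfen + yuldor → paxird (Recipe 3).
Using Recipe 6, paxird and runnal make zorqor.
zorqor → toreld (Recipe 8).
Using Recipe 10, toreld and zorqor make sylorn.
Using Recipe 5, sylorn and zorqor make norion.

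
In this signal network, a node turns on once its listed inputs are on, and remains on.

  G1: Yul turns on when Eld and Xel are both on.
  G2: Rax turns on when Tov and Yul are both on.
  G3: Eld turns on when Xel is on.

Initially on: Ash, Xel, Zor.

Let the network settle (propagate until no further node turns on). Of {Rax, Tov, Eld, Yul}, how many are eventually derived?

Xel is on, so Eld turns on (G3).
G1: Eld and Xel on → Yul on.
Rax would need Tov and Yul (G2), but Tov never turns on.
No rule produces Tov, and it is not given.
Eld: reached.
Yul: reached.
Reached: Eld and Yul — 2 of the 4.

2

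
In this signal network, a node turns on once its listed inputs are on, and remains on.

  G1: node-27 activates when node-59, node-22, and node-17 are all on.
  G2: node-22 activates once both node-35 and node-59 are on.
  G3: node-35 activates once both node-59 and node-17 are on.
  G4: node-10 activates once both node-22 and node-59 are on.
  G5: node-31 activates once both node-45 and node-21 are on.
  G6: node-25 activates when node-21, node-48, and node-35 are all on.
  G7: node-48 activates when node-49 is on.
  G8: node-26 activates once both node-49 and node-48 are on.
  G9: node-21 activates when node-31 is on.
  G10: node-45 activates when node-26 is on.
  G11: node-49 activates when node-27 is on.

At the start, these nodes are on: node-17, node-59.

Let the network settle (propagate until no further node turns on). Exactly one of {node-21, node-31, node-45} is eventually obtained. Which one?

G3: node-59 and node-17 on → node-35 on.
node-35 and node-59 are on, so node-22 activates (G2).
G1: node-59, node-22, and node-17 on → node-27 on.
node-27 is on, so node-49 activates (G11).
G7: node-49 on → node-48 on.
node-49 and node-48 are on, so node-26 activates (G8).
node-26 is on, so node-45 activates (G10).
node-21 would need node-31 (G9), but node-31 never turns on. node-31 would need node-45 and node-21 (G5), but node-21 never turns on.

node-45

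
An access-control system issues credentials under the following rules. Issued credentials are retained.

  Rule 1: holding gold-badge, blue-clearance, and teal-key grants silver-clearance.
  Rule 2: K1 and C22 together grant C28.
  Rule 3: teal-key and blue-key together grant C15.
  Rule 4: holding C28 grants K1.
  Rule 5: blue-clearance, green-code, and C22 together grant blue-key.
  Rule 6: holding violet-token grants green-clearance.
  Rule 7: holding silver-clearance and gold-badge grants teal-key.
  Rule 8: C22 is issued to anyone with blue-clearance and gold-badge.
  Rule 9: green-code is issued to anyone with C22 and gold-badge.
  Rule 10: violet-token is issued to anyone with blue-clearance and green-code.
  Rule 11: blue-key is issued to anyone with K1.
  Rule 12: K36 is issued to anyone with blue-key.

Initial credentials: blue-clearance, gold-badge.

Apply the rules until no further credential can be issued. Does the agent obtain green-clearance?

Yes

Holding blue-clearance and gold-badge grants C22 (Rule 8).
Holding C22 and gold-badge grants green-code (Rule 9).
Holding blue-clearance and green-code grants violet-token (Rule 10).
Holding violet-token grants green-clearance (Rule 6).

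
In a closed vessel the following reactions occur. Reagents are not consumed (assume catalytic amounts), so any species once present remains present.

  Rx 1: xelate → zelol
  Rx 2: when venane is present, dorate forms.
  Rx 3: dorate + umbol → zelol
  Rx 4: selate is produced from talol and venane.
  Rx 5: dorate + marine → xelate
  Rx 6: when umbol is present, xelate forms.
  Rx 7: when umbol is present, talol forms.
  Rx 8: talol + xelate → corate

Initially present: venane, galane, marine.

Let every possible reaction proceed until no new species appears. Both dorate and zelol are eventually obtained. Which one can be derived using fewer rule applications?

dorate: venane present → dorate forms (Rx 2). [1 rule application]
zelol: venane present → dorate forms (Rx 2). dorate and marine present → xelate forms (Rx 5). xelate present → zelol forms (Rx 1). [3 rule applications]
dorate needs fewer.

dorate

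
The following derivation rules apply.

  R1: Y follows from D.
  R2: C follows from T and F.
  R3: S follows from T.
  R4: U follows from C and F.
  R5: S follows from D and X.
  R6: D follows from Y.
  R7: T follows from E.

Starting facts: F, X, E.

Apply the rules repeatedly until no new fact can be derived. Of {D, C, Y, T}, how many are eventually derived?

E holds, so T follows (R7).
From T and F, R2 gives C.
D would need Y (R6), but Y is never established.
C: reached.
Y would need D (R1), but D is never established.
T: reached.
Reached: C and T — 2 of the 4.

2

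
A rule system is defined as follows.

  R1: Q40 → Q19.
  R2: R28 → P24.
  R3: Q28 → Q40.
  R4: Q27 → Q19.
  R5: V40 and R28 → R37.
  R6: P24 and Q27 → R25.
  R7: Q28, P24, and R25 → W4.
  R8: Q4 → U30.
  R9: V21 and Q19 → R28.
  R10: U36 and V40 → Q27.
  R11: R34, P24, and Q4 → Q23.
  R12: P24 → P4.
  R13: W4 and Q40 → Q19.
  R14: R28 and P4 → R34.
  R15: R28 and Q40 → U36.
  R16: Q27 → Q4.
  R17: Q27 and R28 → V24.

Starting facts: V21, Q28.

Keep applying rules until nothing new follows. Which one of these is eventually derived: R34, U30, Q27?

R34

Q28 holds, so Q40 follows (R3).
Q40 holds, so Q19 follows (R1).
V21 and Q19 hold, so R28 follows (R9).
R28 holds, so P24 follows (R2).
P24 holds, so P4 follows (R12).
R28 and P4 hold, so R34 follows (R14).
Q27 would need U36 and V40 (R10), but V40 is never established. U30 would need Q4 (R8), but Q4 is never established.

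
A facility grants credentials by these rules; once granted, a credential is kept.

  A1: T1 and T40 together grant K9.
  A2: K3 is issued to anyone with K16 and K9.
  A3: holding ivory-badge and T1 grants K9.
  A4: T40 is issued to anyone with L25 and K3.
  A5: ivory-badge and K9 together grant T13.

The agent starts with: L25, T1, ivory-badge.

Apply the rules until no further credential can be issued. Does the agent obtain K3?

K3 would need K16 and K9 (A2), but K16 is never granted.

No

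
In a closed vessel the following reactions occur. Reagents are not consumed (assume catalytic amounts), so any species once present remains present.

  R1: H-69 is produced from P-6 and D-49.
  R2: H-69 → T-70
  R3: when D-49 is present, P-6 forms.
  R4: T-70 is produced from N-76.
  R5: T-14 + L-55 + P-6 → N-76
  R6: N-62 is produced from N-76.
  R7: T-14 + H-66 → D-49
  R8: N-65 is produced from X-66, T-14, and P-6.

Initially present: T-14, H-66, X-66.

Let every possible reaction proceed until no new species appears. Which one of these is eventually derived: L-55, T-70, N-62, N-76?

T-70

T-14 and H-66 present → D-49 forms (R7).
D-49 present → P-6 forms (R3).
P-6 and D-49 present → H-69 forms (R1).
H-69 present → T-70 forms (R2).
No rule produces L-55, and it is not given. N-76 would need T-14, L-55, and P-6 (R5), but L-55 never forms. N-62 would need N-76 (R6), but N-76 never forms.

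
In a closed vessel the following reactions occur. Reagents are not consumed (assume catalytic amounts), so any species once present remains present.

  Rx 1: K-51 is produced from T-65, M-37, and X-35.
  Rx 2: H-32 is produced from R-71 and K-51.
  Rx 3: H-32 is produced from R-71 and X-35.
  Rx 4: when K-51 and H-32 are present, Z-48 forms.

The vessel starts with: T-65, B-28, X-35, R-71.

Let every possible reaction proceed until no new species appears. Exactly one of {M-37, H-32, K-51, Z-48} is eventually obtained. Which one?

H-32

R-71 and X-35 present → H-32 forms (Rx 3).
Z-48 would need K-51 and H-32 (Rx 4), but K-51 never forms. K-51 would need T-65, M-37, and X-35 (Rx 1), but M-37 never forms. No rule produces M-37, and it is not given.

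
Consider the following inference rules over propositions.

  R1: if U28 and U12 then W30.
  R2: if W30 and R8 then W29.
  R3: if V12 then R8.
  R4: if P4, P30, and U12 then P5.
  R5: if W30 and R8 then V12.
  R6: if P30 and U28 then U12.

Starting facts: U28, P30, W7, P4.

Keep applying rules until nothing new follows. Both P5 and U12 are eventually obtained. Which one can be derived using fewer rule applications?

U12

U12: P30 and U28 hold, so U12 follows (R6). [1 rule application]
P5: P30 and U28 hold, so U12 follows (R6). From P4, P30, and U12, R4 gives P5. [2 rule applications]
U12 needs fewer.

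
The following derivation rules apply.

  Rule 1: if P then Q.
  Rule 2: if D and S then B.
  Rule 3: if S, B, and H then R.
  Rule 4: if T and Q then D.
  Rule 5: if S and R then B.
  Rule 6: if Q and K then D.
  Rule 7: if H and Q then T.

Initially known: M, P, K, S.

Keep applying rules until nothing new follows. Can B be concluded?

P holds, so Q follows (Rule 1).
Q and K hold, so D follows (Rule 6).
From D and S, Rule 2 gives B.

Yes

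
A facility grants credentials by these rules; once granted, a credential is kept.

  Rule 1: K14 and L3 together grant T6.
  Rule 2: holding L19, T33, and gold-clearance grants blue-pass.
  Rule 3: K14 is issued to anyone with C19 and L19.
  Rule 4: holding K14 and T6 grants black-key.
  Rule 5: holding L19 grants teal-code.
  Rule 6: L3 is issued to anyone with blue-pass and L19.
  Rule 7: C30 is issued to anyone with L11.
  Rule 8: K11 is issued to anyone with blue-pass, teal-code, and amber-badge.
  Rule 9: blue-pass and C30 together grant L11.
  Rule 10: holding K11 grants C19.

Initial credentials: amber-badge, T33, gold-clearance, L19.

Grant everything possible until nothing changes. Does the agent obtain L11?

L11 would need blue-pass and C30 (Rule 9), but C30 is never granted.

No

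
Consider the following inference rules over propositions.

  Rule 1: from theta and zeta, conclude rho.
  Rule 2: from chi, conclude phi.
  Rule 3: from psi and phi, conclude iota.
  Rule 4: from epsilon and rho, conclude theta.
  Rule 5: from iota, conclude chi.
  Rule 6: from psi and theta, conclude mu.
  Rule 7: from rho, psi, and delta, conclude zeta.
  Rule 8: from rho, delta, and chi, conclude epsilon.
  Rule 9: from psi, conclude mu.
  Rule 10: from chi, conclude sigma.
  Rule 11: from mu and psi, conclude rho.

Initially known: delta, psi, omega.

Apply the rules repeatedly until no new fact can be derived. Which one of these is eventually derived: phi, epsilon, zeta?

zeta

From psi, Rule 9 gives mu.
From mu and psi, Rule 11 gives rho.
From rho, psi, and delta, Rule 7 gives zeta.
phi would need chi (Rule 2), but chi is never established. epsilon would need rho, delta, and chi (Rule 8), but chi is never established.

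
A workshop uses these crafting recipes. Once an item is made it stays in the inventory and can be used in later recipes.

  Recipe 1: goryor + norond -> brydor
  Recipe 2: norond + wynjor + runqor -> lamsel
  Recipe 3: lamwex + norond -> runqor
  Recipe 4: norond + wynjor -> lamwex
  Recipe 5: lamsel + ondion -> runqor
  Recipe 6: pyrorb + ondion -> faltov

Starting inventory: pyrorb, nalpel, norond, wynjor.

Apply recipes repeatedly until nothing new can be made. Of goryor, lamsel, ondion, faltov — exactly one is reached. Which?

lamsel

Using Recipe 4, norond and wynjor make lamwex.
Using Recipe 3, lamwex and norond make runqor.
Using Recipe 2, norond, wynjor, and runqor make lamsel.
No rule produces ondion, and it is not given. No rule produces goryor, and it is not given. faltov would need pyrorb and ondion (Recipe 6), but ondion is never obtained.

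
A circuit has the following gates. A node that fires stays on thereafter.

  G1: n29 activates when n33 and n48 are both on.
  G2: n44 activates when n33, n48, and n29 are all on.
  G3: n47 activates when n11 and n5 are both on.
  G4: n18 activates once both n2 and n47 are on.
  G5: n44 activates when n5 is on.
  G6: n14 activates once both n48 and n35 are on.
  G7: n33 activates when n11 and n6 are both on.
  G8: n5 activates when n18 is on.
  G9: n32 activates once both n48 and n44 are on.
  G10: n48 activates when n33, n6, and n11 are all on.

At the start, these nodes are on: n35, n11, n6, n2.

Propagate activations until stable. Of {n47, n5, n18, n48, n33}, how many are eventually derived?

n11 and n6 are on, so n33 activates (G7).
G10: n33, n6, and n11 on → n48 on.
n47 would need n11 and n5 (G3), but n5 never turns on.
n5 would need n18 (G8), but n18 never turns on.
n18 would need n2 and n47 (G4), but n47 never turns on.
n48: reached.
n33: reached.
Reached: n48 and n33 — 2 of the 5.

2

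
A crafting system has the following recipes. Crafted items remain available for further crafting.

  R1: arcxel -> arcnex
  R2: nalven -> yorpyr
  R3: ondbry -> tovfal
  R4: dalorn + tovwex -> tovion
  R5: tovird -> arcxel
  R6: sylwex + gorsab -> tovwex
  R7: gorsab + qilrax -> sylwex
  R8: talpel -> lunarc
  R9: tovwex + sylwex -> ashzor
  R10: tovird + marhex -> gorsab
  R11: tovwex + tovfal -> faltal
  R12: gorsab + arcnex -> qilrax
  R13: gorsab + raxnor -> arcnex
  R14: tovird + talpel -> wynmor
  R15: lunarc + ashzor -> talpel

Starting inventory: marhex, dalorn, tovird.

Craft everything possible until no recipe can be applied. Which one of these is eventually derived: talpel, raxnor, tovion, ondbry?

tovion

tovird + marhex -> gorsab (R10).
tovird -> arcxel (R5).
Using R1, arcxel makes arcnex.
Using R12, gorsab and arcnex make qilrax.
Using R7, gorsab and qilrax make sylwex.
Using R6, sylwex and gorsab make tovwex.
dalorn + tovwex -> tovion (R4).
talpel would need lunarc and ashzor (R15), but lunarc is never obtained. No rule produces raxnor, and it is not given. No rule produces ondbry, and it is not given.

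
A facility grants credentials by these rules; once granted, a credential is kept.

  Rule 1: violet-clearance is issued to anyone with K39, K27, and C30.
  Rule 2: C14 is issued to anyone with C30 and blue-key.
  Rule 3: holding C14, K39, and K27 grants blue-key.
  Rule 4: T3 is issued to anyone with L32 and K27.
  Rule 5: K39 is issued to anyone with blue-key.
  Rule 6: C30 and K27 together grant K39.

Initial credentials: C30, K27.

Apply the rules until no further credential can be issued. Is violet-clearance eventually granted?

Holding C30 and K27 grants K39 (Rule 6).
Holding K39, K27, and C30 grants violet-clearance (Rule 1).

Yes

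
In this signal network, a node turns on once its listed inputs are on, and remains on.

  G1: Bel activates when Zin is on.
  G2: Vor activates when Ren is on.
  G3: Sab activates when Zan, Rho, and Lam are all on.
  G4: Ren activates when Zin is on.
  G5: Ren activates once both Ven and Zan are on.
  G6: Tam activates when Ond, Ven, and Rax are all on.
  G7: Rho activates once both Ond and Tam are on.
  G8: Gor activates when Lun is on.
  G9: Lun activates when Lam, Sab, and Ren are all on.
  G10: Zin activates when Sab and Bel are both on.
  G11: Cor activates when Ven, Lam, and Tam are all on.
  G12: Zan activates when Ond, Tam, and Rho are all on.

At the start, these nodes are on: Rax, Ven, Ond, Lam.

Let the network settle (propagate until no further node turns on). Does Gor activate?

Yes

Ond, Ven, and Rax are on, so Tam activates (G6).
G7: Ond and Tam on → Rho on.
G12: Ond, Tam, and Rho on → Zan on.
G5: Ven and Zan on → Ren on.
G3: Zan, Rho, and Lam on → Sab on.
G9: Lam, Sab, and Ren on → Lun on.
G8: Lun on → Gor on.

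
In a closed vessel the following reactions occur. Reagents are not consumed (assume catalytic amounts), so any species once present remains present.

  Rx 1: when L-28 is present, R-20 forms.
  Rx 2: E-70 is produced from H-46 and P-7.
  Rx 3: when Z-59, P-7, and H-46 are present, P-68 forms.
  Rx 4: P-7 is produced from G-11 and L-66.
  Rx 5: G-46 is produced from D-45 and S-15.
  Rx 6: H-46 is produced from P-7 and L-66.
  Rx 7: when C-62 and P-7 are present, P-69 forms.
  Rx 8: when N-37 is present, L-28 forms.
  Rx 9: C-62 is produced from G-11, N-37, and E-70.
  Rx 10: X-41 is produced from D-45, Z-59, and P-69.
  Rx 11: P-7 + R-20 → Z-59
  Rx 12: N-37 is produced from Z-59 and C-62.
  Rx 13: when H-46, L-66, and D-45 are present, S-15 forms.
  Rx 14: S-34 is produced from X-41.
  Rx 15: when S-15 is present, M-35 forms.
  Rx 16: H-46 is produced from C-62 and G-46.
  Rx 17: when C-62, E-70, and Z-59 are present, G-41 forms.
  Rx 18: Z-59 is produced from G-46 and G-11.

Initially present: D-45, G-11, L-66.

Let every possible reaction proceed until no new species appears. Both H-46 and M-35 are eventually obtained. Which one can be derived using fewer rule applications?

H-46: G-11 and L-66 present → P-7 forms (Rx 4). P-7 and L-66 present → H-46 forms (Rx 6). [2 rule applications]
M-35: G-11 and L-66 present → P-7 forms (Rx 4). P-7 and L-66 present → H-46 forms (Rx 6). H-46, L-66, and D-45 present → S-15 forms (Rx 13). S-15 present → M-35 forms (Rx 15). [4 rule applications]
H-46 needs fewer.

H-46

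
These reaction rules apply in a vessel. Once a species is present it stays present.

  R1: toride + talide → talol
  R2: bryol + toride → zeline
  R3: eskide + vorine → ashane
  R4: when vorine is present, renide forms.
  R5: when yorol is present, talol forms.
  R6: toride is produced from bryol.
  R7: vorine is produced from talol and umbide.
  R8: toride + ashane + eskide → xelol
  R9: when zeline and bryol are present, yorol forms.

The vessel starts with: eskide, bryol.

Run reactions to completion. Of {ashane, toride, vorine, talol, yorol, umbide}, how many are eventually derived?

3

bryol present → toride forms (R6).
bryol and toride present → zeline forms (R2).
zeline and bryol present → yorol forms (R9).
yorol present → talol forms (R5).
ashane would need eskide and vorine (R3), but vorine never forms.
toride: reached.
vorine would need talol and umbide (R7), but umbide never forms.
talol: reached.
yorol: reached.
No rule produces umbide, and it is not given.
Reached: toride, talol, and yorol — 3 of the 6.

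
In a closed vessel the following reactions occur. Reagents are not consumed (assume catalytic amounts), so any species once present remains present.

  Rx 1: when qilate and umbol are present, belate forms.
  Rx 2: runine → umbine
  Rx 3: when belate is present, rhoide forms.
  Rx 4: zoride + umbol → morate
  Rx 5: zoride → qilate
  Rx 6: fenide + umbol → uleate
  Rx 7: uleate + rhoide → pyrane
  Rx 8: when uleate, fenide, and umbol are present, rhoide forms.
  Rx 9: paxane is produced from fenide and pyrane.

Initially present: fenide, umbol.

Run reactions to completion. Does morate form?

morate would need zoride and umbol (Rx 4), but zoride never forms.

No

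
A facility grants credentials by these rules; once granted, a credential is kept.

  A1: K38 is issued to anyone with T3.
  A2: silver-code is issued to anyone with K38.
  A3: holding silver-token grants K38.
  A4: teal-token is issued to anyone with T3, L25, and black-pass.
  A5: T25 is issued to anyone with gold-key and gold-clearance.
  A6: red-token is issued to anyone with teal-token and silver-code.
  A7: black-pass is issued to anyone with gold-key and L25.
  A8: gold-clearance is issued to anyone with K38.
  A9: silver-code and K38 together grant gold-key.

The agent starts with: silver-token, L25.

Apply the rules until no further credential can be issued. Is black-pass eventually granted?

Yes

Holding silver-token grants K38 (A3).
Holding K38 grants silver-code (A2).
Holding silver-code and K38 grants gold-key (A9).
Holding gold-key and L25 grants black-pass (A7).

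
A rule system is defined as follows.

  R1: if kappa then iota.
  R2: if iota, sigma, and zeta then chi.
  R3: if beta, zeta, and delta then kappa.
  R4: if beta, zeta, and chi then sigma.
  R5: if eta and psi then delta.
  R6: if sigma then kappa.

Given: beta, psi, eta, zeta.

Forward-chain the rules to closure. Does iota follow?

Yes

From eta and psi, R5 gives delta.
beta, zeta, and delta hold, so kappa follows (R3).
From kappa, R1 gives iota.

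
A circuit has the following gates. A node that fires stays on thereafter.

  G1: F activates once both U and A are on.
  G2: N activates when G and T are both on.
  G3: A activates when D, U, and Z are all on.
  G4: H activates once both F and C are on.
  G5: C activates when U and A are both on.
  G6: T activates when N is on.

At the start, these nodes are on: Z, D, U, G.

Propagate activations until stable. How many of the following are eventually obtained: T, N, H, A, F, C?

4

D, U, and Z are on, so A activates (G3).
G1: U and A on → F on.
G5: U and A on → C on.
G4: F and C on → H on.
T would need N (G6), but N never turns on.
N would need G and T (G2), but T never turns on.
H: reached.
A: reached.
F: reached.
C: reached.
Reached: H, A, F, and C — 4 of the 6.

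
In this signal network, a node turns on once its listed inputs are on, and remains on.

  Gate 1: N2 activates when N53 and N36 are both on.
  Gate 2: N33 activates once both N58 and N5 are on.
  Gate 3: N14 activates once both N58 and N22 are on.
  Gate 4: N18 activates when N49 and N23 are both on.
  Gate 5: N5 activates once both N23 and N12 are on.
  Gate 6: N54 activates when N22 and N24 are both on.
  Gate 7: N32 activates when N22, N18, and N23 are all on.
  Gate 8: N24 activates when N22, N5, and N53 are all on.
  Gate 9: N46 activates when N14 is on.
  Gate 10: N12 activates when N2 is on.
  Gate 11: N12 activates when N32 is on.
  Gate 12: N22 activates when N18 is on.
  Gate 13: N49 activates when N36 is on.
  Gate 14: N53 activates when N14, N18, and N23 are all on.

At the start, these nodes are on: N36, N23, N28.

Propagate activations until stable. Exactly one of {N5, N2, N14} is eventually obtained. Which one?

N36 is on, so N49 activates (Gate 13).
Gate 4: N49 and N23 on → N18 on.
Gate 12: N18 on → N22 on.
Gate 7: N22, N18, and N23 on → N32 on.
N32 is on, so N12 activates (Gate 11).
N23 and N12 are on, so N5 activates (Gate 5).
N2 would need N53 and N36 (Gate 1), but N53 never turns on. N14 would need N58 and N22 (Gate 3), but N58 never turns on.

N5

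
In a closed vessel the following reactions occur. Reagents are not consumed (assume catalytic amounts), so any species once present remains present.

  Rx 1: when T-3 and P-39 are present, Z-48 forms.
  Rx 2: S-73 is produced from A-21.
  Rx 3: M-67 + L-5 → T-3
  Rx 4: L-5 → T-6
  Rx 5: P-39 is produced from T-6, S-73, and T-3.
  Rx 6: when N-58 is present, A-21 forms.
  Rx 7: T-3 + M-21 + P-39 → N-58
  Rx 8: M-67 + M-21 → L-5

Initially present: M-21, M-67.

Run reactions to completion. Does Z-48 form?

No

Z-48 would need T-3 and P-39 (Rx 1), but P-39 never forms.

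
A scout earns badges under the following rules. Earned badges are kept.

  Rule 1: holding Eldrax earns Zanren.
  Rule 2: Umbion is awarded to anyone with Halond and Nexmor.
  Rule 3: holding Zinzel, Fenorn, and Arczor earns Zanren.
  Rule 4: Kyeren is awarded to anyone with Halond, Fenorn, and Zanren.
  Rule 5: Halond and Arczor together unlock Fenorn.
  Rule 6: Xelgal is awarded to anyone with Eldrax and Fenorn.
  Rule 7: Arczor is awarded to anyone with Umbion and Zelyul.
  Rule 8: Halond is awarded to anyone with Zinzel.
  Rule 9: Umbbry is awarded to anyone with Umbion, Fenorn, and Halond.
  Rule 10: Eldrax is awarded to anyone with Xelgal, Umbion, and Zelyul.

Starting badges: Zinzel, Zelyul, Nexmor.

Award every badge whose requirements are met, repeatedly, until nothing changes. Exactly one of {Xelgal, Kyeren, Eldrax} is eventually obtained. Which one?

With Zinzel, Halond is earned (Rule 8).
With Halond and Nexmor, Umbion is earned (Rule 2).
With Umbion and Zelyul, Arczor is earned (Rule 7).
With Halond and Arczor, Fenorn is earned (Rule 5).
With Zinzel, Fenorn, and Arczor, Zanren is earned (Rule 3).
With Halond, Fenorn, and Zanren, Kyeren is earned (Rule 4).
Xelgal would need Eldrax and Fenorn (Rule 6), but Eldrax is never earned. Eldrax would need Xelgal, Umbion, and Zelyul (Rule 10), but Xelgal is never earned.

Kyeren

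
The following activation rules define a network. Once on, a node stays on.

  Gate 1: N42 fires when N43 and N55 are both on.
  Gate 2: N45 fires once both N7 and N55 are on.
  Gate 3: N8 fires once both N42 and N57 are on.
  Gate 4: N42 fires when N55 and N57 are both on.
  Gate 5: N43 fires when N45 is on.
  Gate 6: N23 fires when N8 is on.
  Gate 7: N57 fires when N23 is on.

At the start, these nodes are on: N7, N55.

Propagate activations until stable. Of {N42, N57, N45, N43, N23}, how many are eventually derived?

N7 and N55 are on, so N45 fires (Gate 2).
N45 is on, so N43 fires (Gate 5).
N43 and N55 are on, so N42 fires (Gate 1).
N42: reached.
N57 would need N23 (Gate 7), but N23 never turns on.
N45: reached.
N43: reached.
N23 would need N8 (Gate 6), but N8 never turns on.
Reached: N42, N45, and N43 — 3 of the 5.

3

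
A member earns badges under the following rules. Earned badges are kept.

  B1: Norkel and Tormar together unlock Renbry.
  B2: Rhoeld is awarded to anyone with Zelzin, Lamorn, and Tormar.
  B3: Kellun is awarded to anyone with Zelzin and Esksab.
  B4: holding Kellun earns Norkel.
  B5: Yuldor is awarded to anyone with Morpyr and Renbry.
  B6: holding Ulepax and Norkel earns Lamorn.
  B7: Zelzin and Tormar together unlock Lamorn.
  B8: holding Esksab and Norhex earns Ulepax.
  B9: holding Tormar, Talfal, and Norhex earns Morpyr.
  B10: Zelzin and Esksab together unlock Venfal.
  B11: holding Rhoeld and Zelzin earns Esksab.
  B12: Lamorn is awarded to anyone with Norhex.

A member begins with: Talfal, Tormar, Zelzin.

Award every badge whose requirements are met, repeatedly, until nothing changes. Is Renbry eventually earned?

Yes

With Zelzin and Tormar, Lamorn is earned (B7).
With Zelzin, Lamorn, and Tormar, Rhoeld is earned (B2).
With Rhoeld and Zelzin, Esksab is earned (B11).
With Zelzin and Esksab, Kellun is earned (B3).
With Kellun, Norkel is earned (B4).
With Norkel and Tormar, Renbry is earned (B1).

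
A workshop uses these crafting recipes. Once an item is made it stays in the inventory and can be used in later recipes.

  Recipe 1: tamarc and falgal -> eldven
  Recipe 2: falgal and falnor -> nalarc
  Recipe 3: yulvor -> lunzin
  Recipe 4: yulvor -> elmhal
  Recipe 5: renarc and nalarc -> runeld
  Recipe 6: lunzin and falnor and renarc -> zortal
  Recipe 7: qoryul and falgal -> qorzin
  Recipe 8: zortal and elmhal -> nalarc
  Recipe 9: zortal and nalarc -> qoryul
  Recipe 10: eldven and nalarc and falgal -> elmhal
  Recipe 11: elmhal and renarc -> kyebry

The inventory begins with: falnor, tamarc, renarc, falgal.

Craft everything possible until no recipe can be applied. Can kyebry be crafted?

falgal and falnor -> nalarc (Recipe 2).
tamarc and falgal -> eldven (Recipe 1).
eldven and nalarc and falgal -> elmhal (Recipe 10).
elmhal and renarc -> kyebry (Recipe 11).

Yes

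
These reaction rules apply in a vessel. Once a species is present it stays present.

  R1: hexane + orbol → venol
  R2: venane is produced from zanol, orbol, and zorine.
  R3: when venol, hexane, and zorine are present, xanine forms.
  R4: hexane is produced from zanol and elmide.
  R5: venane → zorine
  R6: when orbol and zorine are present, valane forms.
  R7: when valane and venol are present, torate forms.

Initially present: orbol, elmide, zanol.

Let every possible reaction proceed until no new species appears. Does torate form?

No

torate would need valane and venol (R7), but valane never forms.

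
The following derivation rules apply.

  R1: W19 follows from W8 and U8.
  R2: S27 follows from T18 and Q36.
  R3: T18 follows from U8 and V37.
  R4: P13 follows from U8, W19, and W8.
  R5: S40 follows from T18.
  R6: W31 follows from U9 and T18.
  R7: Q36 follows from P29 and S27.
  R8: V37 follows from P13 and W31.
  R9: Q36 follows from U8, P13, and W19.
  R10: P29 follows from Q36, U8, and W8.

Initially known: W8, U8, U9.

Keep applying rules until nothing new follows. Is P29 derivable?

Yes

W8 and U8 hold, so W19 follows (R1).
From U8, W19, and W8, R4 gives P13.
From U8, P13, and W19, R9 gives Q36.
From Q36, U8, and W8, R10 gives P29.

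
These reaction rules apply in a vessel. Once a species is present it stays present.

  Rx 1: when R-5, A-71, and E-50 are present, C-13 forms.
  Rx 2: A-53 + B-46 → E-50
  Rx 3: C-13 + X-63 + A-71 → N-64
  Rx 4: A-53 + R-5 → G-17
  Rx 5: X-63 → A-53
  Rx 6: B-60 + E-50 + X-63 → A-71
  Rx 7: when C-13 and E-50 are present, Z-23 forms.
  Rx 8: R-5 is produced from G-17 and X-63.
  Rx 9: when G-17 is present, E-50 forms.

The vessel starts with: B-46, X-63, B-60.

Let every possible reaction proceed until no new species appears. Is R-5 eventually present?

R-5 would need G-17 and X-63 (Rx 8), but G-17 never forms.

No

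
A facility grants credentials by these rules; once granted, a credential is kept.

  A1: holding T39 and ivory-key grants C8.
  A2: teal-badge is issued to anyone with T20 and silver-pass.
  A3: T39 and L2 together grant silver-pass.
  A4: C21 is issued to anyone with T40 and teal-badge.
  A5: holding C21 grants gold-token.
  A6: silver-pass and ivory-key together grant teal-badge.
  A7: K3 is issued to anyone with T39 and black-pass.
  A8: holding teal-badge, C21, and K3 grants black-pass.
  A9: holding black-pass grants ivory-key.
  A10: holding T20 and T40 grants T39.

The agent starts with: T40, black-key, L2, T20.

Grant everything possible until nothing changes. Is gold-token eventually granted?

Yes

Holding T20 and T40 grants T39 (A10).
Holding T39 and L2 grants silver-pass (A3).
Holding T20 and silver-pass grants teal-badge (A2).
Holding T40 and teal-badge grants C21 (A4).
Holding C21 grants gold-token (A5).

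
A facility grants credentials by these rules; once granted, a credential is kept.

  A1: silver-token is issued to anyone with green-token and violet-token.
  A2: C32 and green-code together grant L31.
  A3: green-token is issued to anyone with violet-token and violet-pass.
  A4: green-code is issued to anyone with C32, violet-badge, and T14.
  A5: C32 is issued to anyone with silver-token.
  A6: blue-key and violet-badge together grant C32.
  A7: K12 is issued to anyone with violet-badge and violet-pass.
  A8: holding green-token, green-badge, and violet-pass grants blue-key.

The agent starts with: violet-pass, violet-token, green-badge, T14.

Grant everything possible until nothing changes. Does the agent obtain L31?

No

L31 would need C32 and green-code (A2), but green-code is never granted.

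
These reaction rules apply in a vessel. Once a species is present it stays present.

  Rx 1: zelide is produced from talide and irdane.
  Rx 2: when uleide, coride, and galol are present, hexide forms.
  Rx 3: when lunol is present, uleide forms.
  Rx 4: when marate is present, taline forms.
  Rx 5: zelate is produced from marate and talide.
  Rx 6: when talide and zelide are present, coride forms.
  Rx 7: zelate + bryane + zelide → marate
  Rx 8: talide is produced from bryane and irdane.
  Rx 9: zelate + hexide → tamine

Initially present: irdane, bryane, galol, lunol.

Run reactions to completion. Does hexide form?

lunol present → uleide forms (Rx 3).
bryane and irdane present → talide forms (Rx 8).
talide and irdane present → zelide forms (Rx 1).
talide and zelide present → coride forms (Rx 6).
uleide, coride, and galol present → hexide forms (Rx 2).

Yes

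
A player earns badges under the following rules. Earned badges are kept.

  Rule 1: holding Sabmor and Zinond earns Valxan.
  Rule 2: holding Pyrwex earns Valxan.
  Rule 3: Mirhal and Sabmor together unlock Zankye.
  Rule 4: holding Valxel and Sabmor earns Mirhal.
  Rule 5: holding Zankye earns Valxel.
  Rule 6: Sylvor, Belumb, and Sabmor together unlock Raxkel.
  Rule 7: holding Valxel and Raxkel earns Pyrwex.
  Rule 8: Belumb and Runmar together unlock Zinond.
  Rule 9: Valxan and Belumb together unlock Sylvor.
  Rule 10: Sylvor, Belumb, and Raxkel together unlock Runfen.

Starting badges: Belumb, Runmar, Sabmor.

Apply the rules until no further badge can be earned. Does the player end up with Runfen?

Yes

With Belumb and Runmar, Zinond is earned (Rule 8).
With Sabmor and Zinond, Valxan is earned (Rule 1).
With Valxan and Belumb, Sylvor is earned (Rule 9).
With Sylvor, Belumb, and Sabmor, Raxkel is earned (Rule 6).
With Sylvor, Belumb, and Raxkel, Runfen is earned (Rule 10).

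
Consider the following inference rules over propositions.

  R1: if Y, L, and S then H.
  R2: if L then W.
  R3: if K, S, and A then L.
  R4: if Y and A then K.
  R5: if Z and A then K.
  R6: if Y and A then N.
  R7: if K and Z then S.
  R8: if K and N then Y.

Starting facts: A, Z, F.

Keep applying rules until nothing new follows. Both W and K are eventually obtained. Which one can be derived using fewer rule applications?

K

K: Z and A hold, so K follows (R5). [1 rule application]
W: From Z and A, R5 gives K. K and Z hold, so S follows (R7). From K, S, and A, R3 gives L. From L, R2 gives W. [4 rule applications]
K needs fewer.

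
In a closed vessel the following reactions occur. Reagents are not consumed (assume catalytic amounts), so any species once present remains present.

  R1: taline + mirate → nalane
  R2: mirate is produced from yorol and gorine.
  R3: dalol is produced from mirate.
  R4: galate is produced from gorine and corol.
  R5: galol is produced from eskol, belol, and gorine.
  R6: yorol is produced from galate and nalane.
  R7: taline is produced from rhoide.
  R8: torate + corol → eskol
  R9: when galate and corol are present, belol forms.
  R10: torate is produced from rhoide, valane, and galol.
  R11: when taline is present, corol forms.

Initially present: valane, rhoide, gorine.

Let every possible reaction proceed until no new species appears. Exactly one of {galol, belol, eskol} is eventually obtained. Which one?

belol

rhoide present → taline forms (R7).
taline present → corol forms (R11).
gorine and corol present → galate forms (R4).
galate and corol present → belol forms (R9).
galol would need eskol, belol, and gorine (R5), but eskol never forms. eskol would need torate and corol (R8), but torate never forms.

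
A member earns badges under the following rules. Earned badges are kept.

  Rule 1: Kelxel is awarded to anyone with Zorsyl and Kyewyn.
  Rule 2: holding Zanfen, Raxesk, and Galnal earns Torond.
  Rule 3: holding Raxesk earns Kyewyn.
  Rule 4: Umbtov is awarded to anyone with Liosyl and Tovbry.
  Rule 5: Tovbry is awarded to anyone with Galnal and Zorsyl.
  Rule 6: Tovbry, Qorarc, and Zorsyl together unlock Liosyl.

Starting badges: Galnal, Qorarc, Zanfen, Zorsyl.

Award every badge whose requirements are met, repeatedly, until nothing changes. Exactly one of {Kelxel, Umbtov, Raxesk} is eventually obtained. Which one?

Umbtov

With Galnal and Zorsyl, Tovbry is earned (Rule 5).
With Tovbry, Qorarc, and Zorsyl, Liosyl is earned (Rule 6).
With Liosyl and Tovbry, Umbtov is earned (Rule 4).
No rule produces Raxesk, and it is not given. Kelxel would need Zorsyl and Kyewyn (Rule 1), but Kyewyn is never earned.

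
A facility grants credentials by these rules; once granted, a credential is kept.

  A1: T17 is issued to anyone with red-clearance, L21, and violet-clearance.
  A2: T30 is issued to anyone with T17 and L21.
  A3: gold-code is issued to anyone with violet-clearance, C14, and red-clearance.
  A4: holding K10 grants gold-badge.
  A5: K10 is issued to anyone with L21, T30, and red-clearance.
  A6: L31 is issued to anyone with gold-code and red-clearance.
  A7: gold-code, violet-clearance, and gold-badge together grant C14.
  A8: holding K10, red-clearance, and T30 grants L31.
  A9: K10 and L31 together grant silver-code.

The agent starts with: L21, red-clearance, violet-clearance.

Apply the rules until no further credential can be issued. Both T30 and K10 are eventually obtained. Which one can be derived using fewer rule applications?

T30: Holding red-clearance, L21, and violet-clearance grants T17 (A1). Holding T17 and L21 grants T30 (A2). [2 rule applications]
K10: Holding red-clearance, L21, and violet-clearance grants T17 (A1). Holding T17 and L21 grants T30 (A2). Holding L21, T30, and red-clearance grants K10 (A5). [3 rule applications]
T30 needs fewer.

T30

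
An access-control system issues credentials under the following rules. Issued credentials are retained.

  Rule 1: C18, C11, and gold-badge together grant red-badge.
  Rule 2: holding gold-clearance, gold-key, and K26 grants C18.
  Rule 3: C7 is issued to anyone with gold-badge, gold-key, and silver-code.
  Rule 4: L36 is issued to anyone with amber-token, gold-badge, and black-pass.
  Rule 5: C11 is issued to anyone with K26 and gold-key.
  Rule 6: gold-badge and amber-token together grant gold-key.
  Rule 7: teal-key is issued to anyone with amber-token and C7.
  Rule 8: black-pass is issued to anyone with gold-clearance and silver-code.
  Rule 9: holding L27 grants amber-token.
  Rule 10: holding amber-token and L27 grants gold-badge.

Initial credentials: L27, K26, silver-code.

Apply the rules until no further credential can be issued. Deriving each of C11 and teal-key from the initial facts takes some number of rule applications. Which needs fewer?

C11

C11: Holding L27 grants amber-token (Rule 9). Holding amber-token and L27 grants gold-badge (Rule 10). Holding gold-badge and amber-token grants gold-key (Rule 6). Holding K26 and gold-key grants C11 (Rule 5). [4 rule applications]
teal-key: Holding L27 grants amber-token (Rule 9). Holding amber-token and L27 grants gold-badge (Rule 10). Holding gold-badge and amber-token grants gold-key (Rule 6). Holding gold-badge, gold-key, and silver-code grants C7 (Rule 3). Holding amber-token and C7 grants teal-key (Rule 7). [5 rule applications]
C11 needs fewer.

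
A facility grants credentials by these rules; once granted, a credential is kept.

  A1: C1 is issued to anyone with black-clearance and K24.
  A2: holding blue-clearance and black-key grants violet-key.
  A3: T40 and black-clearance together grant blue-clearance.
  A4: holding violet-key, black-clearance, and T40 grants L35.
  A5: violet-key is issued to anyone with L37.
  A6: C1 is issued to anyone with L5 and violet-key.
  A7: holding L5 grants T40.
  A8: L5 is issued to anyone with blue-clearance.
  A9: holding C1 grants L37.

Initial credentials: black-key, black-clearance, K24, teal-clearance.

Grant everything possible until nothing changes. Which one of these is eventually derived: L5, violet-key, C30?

violet-key

Holding black-clearance and K24 grants C1 (A1).
Holding C1 grants L37 (A9).
Holding L37 grants violet-key (A5).
No rule produces C30, and it is not given. L5 would need blue-clearance (A8), but blue-clearance is never granted.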